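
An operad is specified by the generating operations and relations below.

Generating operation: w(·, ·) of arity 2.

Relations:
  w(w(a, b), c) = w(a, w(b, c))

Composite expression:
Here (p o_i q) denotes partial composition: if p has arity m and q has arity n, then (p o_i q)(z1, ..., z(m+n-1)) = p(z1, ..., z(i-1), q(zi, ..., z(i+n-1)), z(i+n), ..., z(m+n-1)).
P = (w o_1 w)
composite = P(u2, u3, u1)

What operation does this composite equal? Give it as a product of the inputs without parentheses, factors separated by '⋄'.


Associativity of w dissolves the nesting; only the u-input order survives.
w(u2, u3) collapses to u2 ⋄ u3
w(w(u2, u3), u1) collapses to u2 ⋄ u3 ⋄ u1

u2 ⋄ u3 ⋄ u1


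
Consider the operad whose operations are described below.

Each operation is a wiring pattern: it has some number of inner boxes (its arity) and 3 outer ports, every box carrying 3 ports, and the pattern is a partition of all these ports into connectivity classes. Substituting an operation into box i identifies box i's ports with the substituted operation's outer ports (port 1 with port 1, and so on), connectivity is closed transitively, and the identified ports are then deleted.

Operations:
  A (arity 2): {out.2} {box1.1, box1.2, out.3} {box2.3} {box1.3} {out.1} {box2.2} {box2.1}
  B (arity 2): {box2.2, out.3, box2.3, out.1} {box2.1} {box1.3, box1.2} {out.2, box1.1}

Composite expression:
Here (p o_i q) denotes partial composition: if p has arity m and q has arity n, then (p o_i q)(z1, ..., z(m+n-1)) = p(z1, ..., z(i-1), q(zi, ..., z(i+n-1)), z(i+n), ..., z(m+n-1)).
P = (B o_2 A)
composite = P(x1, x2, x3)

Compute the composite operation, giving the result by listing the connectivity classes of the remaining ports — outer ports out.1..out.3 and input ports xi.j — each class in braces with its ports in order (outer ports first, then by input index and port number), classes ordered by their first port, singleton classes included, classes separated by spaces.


{out.1, out.3, x2.1, x2.2} {out.2, x1.1} {x1.2, x1.3} {x2.3} {x3.1} {x3.2} {x3.3}


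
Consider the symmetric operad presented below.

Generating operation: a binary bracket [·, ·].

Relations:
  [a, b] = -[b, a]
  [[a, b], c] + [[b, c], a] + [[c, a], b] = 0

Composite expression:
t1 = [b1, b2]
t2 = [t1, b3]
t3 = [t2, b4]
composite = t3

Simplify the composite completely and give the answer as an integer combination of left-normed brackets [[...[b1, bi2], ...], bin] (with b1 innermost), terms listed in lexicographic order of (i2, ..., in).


Antisymmetry and Jacobi reduce to b1-anchored left-normed brackets.
Composite bracket: [[[b1, b2], b3], b4]
The bracket unfolds into 8 signed words via [a, b] = ab - ba (2^3 = 8).
Coefficients come from the b1-initial words:
  the word b1b2b3b4 carries sign +1 and contributes +[[[b1, b2], b3], b4]

[[[b1, b2], b3], b4]


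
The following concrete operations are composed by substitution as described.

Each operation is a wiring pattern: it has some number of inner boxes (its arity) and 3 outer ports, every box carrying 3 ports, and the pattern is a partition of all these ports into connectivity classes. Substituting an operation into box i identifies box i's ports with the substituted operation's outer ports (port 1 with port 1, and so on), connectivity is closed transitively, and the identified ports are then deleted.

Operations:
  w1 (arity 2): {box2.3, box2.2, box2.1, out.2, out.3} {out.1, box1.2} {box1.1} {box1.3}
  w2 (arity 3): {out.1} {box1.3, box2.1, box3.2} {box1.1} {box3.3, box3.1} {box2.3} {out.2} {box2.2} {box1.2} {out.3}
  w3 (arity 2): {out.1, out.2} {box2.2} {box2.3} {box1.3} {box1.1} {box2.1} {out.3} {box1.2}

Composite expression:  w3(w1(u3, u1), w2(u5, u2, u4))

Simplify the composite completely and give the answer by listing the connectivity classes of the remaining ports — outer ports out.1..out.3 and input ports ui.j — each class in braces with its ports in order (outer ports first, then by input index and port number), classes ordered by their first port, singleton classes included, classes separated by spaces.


Treat the ports identified at w3 as solder joints: merge, then drop.
stage w1: inputs (u3, u1), connectivity {out.1, u3.2} {out.2, out.3, u1.1, u1.2, u1.3} {u3.1} {u3.3}, out.j its boundary
stage w2: inputs (u5, u2, u4), connectivity {out.1} {out.2} {out.3} {u2.1, u4.2, u5.3} {u2.2} {u2.3} {u4.1, u4.3} {u5.1} {u5.2}, out.j its boundary
stage w3: inputs (u3, u1, u5, u2, u4), connectivity {out.1, out.2} {out.3} {u1.1, u1.2, u1.3} {u2.1, u4.2, u5.3} {u2.2} {u2.3} {u3.1} {u3.2} {u3.3} {u4.1, u4.3} {u5.1} {u5.2}, out.j its boundary

{out.1, out.2} {out.3} {u1.1, u1.2, u1.3} {u2.1, u4.2, u5.3} {u2.2} {u2.3} {u3.1} {u3.2} {u3.3} {u4.1, u4.3} {u5.1} {u5.2}


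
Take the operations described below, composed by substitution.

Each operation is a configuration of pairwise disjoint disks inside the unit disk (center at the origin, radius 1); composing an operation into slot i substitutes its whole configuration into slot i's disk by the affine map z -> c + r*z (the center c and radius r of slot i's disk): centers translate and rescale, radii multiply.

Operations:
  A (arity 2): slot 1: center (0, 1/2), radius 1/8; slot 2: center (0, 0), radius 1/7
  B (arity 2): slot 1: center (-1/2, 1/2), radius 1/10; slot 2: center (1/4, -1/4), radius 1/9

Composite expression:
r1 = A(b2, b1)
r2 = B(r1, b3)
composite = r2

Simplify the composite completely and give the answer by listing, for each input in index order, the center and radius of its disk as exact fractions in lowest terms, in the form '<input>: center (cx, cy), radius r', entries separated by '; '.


b1: center (-1/2, 1/2), radius 1/70; b2: center (-1/2, 11/20), radius 1/80; b3: center (1/4, -1/4), radius 1/9

Each b-disk chains the slot maps above it in B; radii multiply.
input b2: applying the 2 nested substitutions gives center (-1/2, 11/20), radius 1/80
input b1: applying the 2 nested substitutions gives center (-1/2, 1/2), radius 1/70
input b3: applying the 1 nested substitution gives center (1/4, -1/4), radius 1/9


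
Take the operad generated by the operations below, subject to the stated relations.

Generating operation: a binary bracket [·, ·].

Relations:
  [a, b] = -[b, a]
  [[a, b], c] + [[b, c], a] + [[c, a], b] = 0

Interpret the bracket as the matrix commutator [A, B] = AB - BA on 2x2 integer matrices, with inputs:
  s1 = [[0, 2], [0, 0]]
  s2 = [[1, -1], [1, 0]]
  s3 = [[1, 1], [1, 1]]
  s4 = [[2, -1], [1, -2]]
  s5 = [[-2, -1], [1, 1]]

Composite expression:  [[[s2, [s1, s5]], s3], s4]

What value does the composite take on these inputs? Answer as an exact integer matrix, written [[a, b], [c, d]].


[s1, s5] = [[2, 6], [0, -2]]
[s2, [s1, s5]] = [[-6, 10], [4, 6]]
[[s2, [s1, s5]], s3] = [[6, -12], [12, -6]]
[[[s2, [s1, s5]], s3], s4] = [[0, 36], [36, 0]]

[[0, 36], [36, 0]]


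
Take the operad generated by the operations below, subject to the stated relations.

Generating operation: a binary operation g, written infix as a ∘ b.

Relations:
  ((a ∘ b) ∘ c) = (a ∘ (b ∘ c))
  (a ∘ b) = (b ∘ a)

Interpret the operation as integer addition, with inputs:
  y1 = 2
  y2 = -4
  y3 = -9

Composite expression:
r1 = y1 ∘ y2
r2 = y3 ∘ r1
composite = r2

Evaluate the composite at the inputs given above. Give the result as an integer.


-11

(y1 ∘ y2) = -2
(y3 ∘ (y1 ∘ y2)) = -11


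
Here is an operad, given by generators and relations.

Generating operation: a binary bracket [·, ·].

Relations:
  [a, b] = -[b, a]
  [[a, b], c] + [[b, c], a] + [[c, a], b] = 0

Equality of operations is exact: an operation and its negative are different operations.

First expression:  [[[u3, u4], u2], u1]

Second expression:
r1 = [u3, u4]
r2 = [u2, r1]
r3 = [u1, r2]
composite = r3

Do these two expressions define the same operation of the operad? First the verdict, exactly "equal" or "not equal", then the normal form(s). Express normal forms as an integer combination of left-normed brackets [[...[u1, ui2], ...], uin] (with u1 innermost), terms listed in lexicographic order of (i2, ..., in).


equal; the common form is [[[u1, u2], u3], u4] - [[[u1, u2], u4], u3] - [[[u1, u3], u4], u2] + [[[u1, u4], u3], u2]


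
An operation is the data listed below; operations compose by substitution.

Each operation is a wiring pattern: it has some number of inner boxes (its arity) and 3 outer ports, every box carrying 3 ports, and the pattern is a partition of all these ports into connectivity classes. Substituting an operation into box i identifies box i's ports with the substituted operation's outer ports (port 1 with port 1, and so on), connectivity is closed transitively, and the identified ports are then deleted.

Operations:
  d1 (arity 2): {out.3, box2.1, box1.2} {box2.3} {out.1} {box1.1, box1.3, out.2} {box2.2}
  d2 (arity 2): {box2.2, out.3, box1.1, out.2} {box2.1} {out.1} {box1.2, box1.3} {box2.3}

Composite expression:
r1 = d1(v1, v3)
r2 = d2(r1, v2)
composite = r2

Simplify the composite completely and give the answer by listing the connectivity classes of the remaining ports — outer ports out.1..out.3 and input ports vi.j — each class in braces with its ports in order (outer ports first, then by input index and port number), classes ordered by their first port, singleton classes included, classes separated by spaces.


{out.1} {out.2, out.3, v2.2} {v1.1, v1.2, v1.3, v3.1} {v2.1} {v2.3} {v3.2} {v3.3}


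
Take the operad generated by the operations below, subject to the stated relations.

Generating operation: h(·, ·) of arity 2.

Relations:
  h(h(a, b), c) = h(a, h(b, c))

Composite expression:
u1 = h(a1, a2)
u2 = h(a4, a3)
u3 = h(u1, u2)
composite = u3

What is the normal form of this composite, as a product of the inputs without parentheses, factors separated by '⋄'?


a1 ⋄ a2 ⋄ a4 ⋄ a3


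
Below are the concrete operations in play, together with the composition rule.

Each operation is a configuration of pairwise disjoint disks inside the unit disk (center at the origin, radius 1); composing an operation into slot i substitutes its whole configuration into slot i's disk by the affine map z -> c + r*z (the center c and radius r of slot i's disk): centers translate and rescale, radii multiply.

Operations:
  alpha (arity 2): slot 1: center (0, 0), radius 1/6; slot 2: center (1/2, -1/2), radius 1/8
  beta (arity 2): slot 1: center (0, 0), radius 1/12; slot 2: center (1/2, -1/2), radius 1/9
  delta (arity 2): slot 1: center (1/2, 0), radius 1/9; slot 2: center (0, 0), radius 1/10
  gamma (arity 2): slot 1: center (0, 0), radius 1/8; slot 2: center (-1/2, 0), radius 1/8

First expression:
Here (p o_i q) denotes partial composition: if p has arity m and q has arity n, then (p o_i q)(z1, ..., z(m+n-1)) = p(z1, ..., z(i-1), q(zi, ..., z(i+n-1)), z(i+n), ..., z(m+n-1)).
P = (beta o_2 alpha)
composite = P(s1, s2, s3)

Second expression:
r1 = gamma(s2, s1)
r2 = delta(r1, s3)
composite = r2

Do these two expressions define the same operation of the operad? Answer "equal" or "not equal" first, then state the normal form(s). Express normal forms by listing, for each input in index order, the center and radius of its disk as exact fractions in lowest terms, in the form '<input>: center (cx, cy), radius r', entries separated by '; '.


Normal form of the first expression: s1: center (0, 0), radius 1/12; s2: center (1/2, -1/2), radius 1/54; s3: center (5/9, -5/9), radius 1/72
Normal form of the second expression: s1: center (4/9, 0), radius 1/72; s2: center (1/2, 0), radius 1/72; s3: center (0, 0), radius 1/10
The normal forms differ: not equal.

not equal; first: s1: center (0, 0), radius 1/12; s2: center (1/2, -1/2), radius 1/54; s3: center (5/9, -5/9), radius 1/72; second: s1: center (4/9, 0), radius 1/72; s2: center (1/2, 0), radius 1/72; s3: center (0, 0), radius 1/10


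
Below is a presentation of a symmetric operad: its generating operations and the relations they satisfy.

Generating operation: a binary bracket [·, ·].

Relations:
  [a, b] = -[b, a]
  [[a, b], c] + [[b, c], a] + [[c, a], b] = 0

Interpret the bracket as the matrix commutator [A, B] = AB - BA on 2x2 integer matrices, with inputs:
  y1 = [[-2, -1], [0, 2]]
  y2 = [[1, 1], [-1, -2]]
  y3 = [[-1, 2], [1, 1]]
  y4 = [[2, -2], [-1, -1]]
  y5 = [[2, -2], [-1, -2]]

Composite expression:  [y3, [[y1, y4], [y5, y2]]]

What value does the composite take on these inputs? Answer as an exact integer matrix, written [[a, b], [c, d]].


[y1, y4] = [[1, 11], [-4, -1]]
[y5, y2] = [[3, 10], [1, -3]]
[[y1, y4], [y5, y2]] = [[51, -46], [-26, -51]]
[y3, [[y1, y4], [y5, y2]]] = [[-6, -112], [50, 6]]

[[-6, -112], [50, 6]]


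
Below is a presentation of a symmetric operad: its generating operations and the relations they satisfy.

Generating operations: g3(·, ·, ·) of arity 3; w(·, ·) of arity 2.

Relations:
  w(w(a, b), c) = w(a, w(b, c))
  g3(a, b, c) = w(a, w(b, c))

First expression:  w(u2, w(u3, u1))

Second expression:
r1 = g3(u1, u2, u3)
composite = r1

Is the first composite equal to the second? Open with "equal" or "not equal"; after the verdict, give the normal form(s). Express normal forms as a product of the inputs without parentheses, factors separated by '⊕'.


not equal; the first gives u2 ⊕ u3 ⊕ u1 and the second u1 ⊕ u2 ⊕ u3

Reducing the first expression gives u2 ⊕ u3 ⊕ u1
Reducing the second expression gives u1 ⊕ u2 ⊕ u3
Distinct normal forms: not equal.


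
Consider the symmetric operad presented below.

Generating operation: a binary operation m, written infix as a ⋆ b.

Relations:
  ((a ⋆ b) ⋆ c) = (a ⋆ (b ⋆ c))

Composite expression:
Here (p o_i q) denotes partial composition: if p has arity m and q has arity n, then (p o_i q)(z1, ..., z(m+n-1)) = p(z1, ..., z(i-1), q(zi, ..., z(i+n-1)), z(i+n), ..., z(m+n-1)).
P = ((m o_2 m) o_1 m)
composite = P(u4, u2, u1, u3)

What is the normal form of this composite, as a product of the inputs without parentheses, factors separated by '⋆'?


u4 ⋆ u2 ⋆ u1 ⋆ u3

All parenthesizations of m agree; list the u-inputs left to right.
(u4 ⋆ u2) collapses to u4 ⋆ u2
(u1 ⋆ u3) collapses to u1 ⋆ u3
((u4 ⋆ u2) ⋆ (u1 ⋆ u3)) collapses to u4 ⋆ u2 ⋆ u1 ⋆ u3


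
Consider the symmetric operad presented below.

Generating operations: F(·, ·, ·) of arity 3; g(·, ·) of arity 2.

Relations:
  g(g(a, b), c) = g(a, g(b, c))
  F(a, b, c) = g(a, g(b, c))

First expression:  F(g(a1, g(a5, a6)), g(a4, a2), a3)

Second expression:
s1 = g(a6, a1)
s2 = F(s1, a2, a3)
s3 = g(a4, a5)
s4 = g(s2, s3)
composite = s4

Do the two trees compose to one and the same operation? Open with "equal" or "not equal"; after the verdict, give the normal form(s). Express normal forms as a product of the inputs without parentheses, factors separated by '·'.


Normal form of the first expression: a1 · a5 · a6 · a4 · a2 · a3
Normal form of the second expression: a6 · a1 · a2 · a3 · a4 · a5
The forms do not match — not equal.

not equal; the first gives a1 · a5 · a6 · a4 · a2 · a3 and the second a6 · a1 · a2 · a3 · a4 · a5


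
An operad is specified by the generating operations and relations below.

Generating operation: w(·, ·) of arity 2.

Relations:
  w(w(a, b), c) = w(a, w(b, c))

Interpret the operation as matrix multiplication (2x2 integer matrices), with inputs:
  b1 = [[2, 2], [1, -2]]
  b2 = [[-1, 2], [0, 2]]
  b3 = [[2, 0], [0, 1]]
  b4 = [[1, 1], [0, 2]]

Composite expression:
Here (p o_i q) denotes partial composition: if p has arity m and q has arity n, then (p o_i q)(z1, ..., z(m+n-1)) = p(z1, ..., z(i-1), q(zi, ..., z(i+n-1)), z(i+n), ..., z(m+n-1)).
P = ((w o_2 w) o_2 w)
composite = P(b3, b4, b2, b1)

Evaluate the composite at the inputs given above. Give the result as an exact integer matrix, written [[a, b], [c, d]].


[[4, -20], [4, -8]]


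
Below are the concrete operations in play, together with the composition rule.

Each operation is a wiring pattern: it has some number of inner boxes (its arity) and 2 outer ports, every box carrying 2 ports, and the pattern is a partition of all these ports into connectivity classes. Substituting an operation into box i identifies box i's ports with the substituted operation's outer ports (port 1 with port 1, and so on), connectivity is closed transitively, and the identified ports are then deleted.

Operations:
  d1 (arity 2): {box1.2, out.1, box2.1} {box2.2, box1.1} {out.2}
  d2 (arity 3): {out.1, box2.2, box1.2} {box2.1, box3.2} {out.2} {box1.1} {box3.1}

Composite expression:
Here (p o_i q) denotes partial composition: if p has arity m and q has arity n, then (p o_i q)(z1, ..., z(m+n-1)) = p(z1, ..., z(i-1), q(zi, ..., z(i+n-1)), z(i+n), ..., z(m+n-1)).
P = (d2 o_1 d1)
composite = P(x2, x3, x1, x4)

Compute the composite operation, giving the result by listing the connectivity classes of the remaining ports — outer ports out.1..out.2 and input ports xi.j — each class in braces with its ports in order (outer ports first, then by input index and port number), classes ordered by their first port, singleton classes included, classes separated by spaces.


{out.1, x1.2} {out.2} {x1.1, x4.2} {x2.1, x3.2} {x2.2, x3.1} {x4.1}

Two ports join when wires chain via d2-identified ports.
after d1, the pattern on (x2, x3) reads {out.1, x2.2, x3.1} {out.2} {x2.1, x3.2} (out.j = its outer ports)
after d2, the pattern on (x2, x3, x1, x4) reads {out.1, x1.2} {out.2} {x1.1, x4.2} {x2.1, x3.2} {x2.2, x3.1} {x4.1} (out.j = its outer ports)


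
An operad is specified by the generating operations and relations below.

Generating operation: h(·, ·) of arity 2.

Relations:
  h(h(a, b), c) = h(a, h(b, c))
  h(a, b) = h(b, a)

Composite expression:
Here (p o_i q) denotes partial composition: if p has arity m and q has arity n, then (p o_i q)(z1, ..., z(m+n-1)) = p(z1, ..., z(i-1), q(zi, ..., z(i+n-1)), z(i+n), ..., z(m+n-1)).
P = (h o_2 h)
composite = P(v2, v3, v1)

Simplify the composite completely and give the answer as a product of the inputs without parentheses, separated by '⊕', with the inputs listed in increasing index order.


v1 ⊕ v2 ⊕ v3

Any arrangement under h is one operation, so sort the v-inputs.
h(v3, v1) reduces to v3 ⊕ v1
h(v2, h(v3, v1)) reduces to v2 ⊕ v3 ⊕ v1
putting the inputs in ascending order: v1 ⊕ v2 ⊕ v3


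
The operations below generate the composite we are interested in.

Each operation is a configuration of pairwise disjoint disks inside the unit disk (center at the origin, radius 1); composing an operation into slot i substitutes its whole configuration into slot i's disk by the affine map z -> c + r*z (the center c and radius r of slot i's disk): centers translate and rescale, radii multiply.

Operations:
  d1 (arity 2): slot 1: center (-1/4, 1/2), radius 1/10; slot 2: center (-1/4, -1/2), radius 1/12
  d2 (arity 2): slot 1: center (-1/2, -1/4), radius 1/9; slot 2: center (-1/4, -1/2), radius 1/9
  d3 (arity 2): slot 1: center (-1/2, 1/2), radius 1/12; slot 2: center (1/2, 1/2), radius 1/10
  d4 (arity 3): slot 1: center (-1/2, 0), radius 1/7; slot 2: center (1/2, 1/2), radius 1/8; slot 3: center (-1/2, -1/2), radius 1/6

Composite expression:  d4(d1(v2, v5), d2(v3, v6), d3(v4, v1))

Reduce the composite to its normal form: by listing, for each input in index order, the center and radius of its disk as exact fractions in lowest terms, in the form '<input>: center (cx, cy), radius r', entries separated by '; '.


v1: center (-5/12, -5/12), radius 1/60; v2: center (-15/28, 1/14), radius 1/70; v3: center (7/16, 15/32), radius 1/72; v4: center (-7/12, -5/12), radius 1/72; v5: center (-15/28, -1/14), radius 1/84; v6: center (15/32, 7/16), radius 1/72

Below d4, radii multiply path by path; the v-disk centers shift.
input v2: applying the 2 nested substitutions gives center (-15/28, 1/14), radius 1/70
input v5: applying the 2 nested substitutions gives center (-15/28, -1/14), radius 1/84
input v3: applying the 2 nested substitutions gives center (7/16, 15/32), radius 1/72
input v6: applying the 2 nested substitutions gives center (15/32, 7/16), radius 1/72
input v4: applying the 2 nested substitutions gives center (-7/12, -5/12), radius 1/72
input v1: applying the 2 nested substitutions gives center (-5/12, -5/12), radius 1/60


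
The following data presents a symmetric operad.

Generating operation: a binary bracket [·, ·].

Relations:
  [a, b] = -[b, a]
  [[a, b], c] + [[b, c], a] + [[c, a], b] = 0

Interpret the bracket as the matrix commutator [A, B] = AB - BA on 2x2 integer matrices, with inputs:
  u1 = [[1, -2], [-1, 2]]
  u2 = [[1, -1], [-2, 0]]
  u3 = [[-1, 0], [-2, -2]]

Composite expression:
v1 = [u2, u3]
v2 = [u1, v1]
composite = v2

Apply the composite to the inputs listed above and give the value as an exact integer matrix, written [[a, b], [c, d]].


[u2, u3] = [[2, 1], [0, -2]]
[u1, [u2, u3]] = [[1, 7], [-4, -1]]

[[1, 7], [-4, -1]]


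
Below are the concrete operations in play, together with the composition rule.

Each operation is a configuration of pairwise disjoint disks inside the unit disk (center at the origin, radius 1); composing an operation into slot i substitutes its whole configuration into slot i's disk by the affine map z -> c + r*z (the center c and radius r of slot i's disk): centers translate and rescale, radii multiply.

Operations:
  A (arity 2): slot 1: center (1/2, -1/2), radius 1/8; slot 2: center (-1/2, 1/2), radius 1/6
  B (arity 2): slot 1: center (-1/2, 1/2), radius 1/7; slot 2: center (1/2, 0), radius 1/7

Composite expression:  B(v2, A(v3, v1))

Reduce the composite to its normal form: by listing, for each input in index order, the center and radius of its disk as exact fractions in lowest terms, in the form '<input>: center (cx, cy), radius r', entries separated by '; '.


v1: center (3/7, 1/14), radius 1/42; v2: center (-1/2, 1/2), radius 1/7; v3: center (4/7, -1/14), radius 1/56

Affine substitution under B: radii multiply and v-centers shift.
input v2: applying the 1 nested substitution gives center (-1/2, 1/2), radius 1/7
input v3: applying the 2 nested substitutions gives center (4/7, -1/14), radius 1/56
input v1: applying the 2 nested substitutions gives center (3/7, 1/14), radius 1/42


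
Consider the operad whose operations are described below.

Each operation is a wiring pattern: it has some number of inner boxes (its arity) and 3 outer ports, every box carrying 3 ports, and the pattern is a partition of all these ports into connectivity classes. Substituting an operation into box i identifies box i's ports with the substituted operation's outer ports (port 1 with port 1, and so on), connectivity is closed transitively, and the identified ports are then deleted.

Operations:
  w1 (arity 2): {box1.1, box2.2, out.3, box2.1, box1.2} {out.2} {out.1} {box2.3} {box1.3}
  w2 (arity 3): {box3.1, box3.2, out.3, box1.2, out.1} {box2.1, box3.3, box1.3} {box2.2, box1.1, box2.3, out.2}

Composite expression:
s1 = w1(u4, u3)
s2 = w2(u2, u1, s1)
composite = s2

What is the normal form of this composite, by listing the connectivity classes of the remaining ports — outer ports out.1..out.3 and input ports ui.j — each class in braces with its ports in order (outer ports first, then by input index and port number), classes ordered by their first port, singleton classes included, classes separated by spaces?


Two ports join when wires chain via w2-identified ports.
through w1, on inputs (u4, u3): {out.1} {out.2} {out.3, u3.1, u3.2, u4.1, u4.2} {u3.3} {u4.3} (out.j = stage outer ports)
through w2, on inputs (u2, u1, u4, u3): {out.1, out.3, u2.2} {out.2, u1.2, u1.3, u2.1} {u1.1, u2.3, u3.1, u3.2, u4.1, u4.2} {u3.3} {u4.3} (out.j = stage outer ports)

{out.1, out.3, u2.2} {out.2, u1.2, u1.3, u2.1} {u1.1, u2.3, u3.1, u3.2, u4.1, u4.2} {u3.3} {u4.3}


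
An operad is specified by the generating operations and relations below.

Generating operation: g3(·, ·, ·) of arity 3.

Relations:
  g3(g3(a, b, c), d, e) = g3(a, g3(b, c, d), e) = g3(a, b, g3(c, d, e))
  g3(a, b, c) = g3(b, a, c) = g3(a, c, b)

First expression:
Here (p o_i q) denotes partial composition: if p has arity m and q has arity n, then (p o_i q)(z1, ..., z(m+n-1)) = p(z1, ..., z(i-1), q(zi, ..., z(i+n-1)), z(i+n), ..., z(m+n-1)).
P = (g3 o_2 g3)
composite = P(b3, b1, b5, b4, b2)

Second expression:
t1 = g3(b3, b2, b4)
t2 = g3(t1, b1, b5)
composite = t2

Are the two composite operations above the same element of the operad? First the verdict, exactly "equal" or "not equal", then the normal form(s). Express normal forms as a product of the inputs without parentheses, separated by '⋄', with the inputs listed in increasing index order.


The first expression, normalized: b1 ⋄ b2 ⋄ b3 ⋄ b4 ⋄ b5
The second expression, normalized: b1 ⋄ b2 ⋄ b3 ⋄ b4 ⋄ b5
Both agree, so they are equal.

equal; the common form is b1 ⋄ b2 ⋄ b3 ⋄ b4 ⋄ b5


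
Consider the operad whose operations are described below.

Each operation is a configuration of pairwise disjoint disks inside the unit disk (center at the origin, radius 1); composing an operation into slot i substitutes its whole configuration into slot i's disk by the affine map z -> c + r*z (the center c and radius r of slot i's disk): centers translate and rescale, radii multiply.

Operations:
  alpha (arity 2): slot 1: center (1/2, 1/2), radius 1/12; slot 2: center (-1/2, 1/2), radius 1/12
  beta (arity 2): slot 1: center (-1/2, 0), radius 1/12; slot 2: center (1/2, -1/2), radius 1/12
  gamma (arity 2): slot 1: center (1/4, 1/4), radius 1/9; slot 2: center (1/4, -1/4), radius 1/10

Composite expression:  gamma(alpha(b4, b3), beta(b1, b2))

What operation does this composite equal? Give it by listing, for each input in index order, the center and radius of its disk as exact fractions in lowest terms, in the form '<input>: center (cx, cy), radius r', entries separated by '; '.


b1: center (1/5, -1/4), radius 1/120; b2: center (3/10, -3/10), radius 1/120; b3: center (7/36, 11/36), radius 1/108; b4: center (11/36, 11/36), radius 1/108

Follow each b-input down from gamma: c' goes to c + r*c', radius to r*r'.
for b4, the 2-step affine chain lands on center (11/36, 11/36), radius 1/108
for b3, the 2-step affine chain lands on center (7/36, 11/36), radius 1/108
for b1, the 2-step affine chain lands on center (1/5, -1/4), radius 1/120
for b2, the 2-step affine chain lands on center (3/10, -3/10), radius 1/120


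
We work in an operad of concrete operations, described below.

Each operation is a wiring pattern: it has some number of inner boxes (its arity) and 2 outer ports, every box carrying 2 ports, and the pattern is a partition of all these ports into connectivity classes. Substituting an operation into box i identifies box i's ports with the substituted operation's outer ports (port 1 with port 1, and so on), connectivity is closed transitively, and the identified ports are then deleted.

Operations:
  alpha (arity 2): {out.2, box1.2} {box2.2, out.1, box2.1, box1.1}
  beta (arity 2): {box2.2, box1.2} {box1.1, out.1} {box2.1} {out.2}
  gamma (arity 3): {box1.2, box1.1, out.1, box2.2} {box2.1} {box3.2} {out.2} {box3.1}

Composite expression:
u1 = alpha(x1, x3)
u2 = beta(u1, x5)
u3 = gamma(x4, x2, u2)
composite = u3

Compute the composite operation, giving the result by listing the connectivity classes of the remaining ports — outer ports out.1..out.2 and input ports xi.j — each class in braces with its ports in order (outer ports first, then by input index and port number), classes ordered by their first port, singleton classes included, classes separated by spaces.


{out.1, x2.2, x4.1, x4.2} {out.2} {x1.1, x3.1, x3.2} {x1.2, x5.2} {x2.1} {x5.1}

Two ports join when wires chain via gamma-identified ports.
stage alpha: inputs (x1, x3), connectivity {out.1, x1.1, x3.1, x3.2} {out.2, x1.2}, out.j its boundary
stage beta: inputs (x1, x3, x5), connectivity {out.1, x1.1, x3.1, x3.2} {out.2} {x1.2, x5.2} {x5.1}, out.j its boundary
stage gamma: inputs (x4, x2, x1, x3, x5), connectivity {out.1, x2.2, x4.1, x4.2} {out.2} {x1.1, x3.1, x3.2} {x1.2, x5.2} {x2.1} {x5.1}, out.j its boundary


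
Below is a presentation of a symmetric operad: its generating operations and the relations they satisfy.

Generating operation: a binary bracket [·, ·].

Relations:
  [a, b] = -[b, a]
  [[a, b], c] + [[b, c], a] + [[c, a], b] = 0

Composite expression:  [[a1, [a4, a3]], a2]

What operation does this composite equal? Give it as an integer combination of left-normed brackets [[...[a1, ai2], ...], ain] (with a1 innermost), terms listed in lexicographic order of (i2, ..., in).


Expand each bracket as ab - ba; the a1-initial words give the coefficients.
Composite bracket: [[a1, [a4, a3]], a2]
Under [a, b] = ab - ba we get 8 signed associative words (2^3 = 8).
Collect the words opening with a1:
  from a1a3a4a2, sign -1: term -[[[a1, a3], a4], a2]
  from a1a4a3a2, sign +1: term +[[[a1, a4], a3], a2]

-[[[a1, a3], a4], a2] + [[[a1, a4], a3], a2]


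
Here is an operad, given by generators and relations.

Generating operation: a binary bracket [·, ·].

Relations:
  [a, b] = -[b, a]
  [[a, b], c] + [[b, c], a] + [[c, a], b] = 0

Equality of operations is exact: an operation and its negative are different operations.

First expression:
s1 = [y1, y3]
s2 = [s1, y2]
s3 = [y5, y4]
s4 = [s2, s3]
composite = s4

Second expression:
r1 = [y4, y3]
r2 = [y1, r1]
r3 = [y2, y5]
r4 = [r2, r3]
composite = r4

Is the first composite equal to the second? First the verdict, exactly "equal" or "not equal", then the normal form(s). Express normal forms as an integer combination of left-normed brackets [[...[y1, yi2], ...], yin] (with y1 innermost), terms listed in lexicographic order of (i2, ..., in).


Reducing the first expression gives -[[[[y1, y3], y2], y4], y5] + [[[[y1, y3], y2], y5], y4]
Reducing the second expression gives -[[[[y1, y3], y4], y2], y5] + [[[[y1, y3], y4], y5], y2] + [[[[y1, y4], y3], y2], y5] - [[[[y1, y4], y3], y5], y2]
The forms do not match — not equal.

not equal: they reduce to -[[[[y1, y3], y2], y4], y5] + [[[[y1, y3], y2], y5], y4] and -[[[[y1, y3], y4], y2], y5] + [[[[y1, y3], y4], y5], y2] + [[[[y1, y4], y3], y2], y5] - [[[[y1, y4], y3], y5], y2]


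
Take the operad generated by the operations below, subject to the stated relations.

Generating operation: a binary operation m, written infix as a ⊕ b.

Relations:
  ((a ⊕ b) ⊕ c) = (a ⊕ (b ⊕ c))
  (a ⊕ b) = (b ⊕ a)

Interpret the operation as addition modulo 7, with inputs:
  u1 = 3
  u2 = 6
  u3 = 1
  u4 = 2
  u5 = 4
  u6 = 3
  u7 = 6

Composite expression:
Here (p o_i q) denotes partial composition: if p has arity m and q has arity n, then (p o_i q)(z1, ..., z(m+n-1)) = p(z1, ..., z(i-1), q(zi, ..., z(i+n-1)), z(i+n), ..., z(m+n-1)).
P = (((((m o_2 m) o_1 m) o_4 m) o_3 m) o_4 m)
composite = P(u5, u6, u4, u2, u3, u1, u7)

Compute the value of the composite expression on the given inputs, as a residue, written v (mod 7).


4 (mod 7)

(u5 ⊕ u6) = 0
(u2 ⊕ u3) = 0
(u4 ⊕ (u2 ⊕ u3)) = 2
(u1 ⊕ u7) = 2
((u4 ⊕ (u2 ⊕ u3)) ⊕ (u1 ⊕ u7)) = 4
((u5 ⊕ u6) ⊕ ((u4 ⊕ (u2 ⊕ u3)) ⊕ (u1 ⊕ u7))) = 4


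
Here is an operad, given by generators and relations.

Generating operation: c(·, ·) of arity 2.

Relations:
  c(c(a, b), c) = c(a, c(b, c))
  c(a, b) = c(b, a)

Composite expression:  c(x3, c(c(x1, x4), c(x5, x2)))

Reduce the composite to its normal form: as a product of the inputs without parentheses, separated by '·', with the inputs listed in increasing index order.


x1 · x2 · x3 · x4 · x5

Reordering under c is free, so list the x-inputs canonically.
c(x1, x4) flattens to x1 · x4
c(x5, x2) flattens to x5 · x2
c(c(x1, x4), c(x5, x2)) flattens to x1 · x4 · x5 · x2
c(x3, c(c(x1, x4), c(x5, x2))) flattens to x3 · x1 · x4 · x5 · x2
putting the inputs in ascending order: x1 · x2 · x3 · x4 · x5


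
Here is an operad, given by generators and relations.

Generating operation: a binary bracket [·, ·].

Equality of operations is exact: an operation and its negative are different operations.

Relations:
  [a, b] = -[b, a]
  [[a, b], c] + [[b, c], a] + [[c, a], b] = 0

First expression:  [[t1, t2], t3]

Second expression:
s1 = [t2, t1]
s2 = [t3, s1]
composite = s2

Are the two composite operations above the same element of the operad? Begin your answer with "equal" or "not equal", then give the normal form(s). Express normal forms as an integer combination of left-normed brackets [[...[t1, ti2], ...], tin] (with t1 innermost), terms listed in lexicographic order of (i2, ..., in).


equal — both sides give [[t1, t2], t3]

Normal form of the first expression: [[t1, t2], t3]
Normal form of the second expression: [[t1, t2], t3]
Same normal form: equal.


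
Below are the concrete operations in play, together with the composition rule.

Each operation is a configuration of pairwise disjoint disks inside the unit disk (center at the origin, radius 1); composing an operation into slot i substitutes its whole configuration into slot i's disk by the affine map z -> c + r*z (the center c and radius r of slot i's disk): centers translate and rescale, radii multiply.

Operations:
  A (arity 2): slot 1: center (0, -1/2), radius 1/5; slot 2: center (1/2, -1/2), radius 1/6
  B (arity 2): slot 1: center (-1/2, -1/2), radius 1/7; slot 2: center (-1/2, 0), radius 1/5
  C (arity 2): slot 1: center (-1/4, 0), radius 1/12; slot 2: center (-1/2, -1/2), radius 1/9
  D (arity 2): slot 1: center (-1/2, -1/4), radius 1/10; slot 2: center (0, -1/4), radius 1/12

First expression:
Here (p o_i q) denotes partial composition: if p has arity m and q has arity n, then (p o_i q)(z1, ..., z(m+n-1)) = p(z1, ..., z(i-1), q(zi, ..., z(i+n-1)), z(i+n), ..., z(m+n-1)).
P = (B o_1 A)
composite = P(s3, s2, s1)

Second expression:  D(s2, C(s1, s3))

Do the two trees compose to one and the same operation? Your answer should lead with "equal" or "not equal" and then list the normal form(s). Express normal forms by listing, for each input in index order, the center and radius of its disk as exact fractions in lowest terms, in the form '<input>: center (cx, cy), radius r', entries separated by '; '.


not equal; the first gives s1: center (-1/2, 0), radius 1/5; s2: center (-3/7, -4/7), radius 1/42; s3: center (-1/2, -4/7), radius 1/35 and the second s1: center (-1/48, -1/4), radius 1/144; s2: center (-1/2, -1/4), radius 1/10; s3: center (-1/24, -7/24), radius 1/108

Reducing the first expression gives s1: center (-1/2, 0), radius 1/5; s2: center (-3/7, -4/7), radius 1/42; s3: center (-1/2, -4/7), radius 1/35
Reducing the second expression gives s1: center (-1/48, -1/4), radius 1/144; s2: center (-1/2, -1/4), radius 1/10; s3: center (-1/24, -7/24), radius 1/108
Distinct normal forms: not equal.


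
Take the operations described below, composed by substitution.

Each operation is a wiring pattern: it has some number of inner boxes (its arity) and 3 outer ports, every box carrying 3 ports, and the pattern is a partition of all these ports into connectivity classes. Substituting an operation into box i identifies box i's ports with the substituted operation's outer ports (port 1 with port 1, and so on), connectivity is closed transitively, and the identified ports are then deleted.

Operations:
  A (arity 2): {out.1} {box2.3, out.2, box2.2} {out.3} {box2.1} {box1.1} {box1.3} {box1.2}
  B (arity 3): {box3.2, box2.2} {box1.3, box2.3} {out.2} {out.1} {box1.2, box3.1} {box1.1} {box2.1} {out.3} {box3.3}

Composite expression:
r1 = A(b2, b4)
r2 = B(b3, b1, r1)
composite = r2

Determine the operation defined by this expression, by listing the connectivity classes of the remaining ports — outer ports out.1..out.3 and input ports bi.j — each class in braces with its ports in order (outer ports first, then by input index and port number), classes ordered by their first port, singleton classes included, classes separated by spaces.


{out.1} {out.2} {out.3} {b1.1} {b1.2, b4.2, b4.3} {b1.3, b3.3} {b2.1} {b2.2} {b2.3} {b3.1} {b3.2} {b4.1}

Connectivity passes through glued B-boundaries; trace each wire chain.
composing A on (b2, b4), with out.j its own outer ports: {out.1} {out.2, b4.2, b4.3} {out.3} {b2.1} {b2.2} {b2.3} {b4.1}
composing B on (b3, b1, b2, b4), with out.j its own outer ports: {out.1} {out.2} {out.3} {b1.1} {b1.2, b4.2, b4.3} {b1.3, b3.3} {b2.1} {b2.2} {b2.3} {b3.1} {b3.2} {b4.1}


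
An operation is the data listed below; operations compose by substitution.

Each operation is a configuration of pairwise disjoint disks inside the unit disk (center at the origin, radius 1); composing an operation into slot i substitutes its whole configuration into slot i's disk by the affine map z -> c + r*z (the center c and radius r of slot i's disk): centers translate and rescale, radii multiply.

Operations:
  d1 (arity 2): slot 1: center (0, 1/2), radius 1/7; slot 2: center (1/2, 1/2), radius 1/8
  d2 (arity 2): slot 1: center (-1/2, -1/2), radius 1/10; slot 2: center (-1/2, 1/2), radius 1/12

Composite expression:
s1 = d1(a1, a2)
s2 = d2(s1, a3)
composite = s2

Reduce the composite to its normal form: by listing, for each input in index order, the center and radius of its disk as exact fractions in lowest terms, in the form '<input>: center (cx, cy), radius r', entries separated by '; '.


Each a-disk chains the slot maps above it in d2; radii multiply.
for a1, the 2-step affine chain lands on center (-1/2, -9/20), radius 1/70
for a2, the 2-step affine chain lands on center (-9/20, -9/20), radius 1/80
for a3, the 1-step affine chain lands on center (-1/2, 1/2), radius 1/12

a1: center (-1/2, -9/20), radius 1/70; a2: center (-9/20, -9/20), radius 1/80; a3: center (-1/2, 1/2), radius 1/12


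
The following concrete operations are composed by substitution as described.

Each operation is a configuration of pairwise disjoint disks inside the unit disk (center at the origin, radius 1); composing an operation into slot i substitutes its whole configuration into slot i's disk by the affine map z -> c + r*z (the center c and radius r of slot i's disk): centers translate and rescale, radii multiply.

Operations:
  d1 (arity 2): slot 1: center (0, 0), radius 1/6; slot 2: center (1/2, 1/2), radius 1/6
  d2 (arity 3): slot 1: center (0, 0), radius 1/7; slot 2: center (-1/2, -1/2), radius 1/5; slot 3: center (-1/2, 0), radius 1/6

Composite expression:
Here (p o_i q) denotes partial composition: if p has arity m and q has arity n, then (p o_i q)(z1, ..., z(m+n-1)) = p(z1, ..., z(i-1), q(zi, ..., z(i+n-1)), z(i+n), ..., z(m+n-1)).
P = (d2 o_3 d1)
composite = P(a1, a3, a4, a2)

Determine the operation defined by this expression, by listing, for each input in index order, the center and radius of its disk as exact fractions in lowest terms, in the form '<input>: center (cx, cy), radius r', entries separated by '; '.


a1: center (0, 0), radius 1/7; a2: center (-5/12, 1/12), radius 1/36; a3: center (-1/2, -1/2), radius 1/5; a4: center (-1/2, 0), radius 1/36

Follow each a-input down from d2: c' goes to c + r*c', radius to r*r'.
input a1: applying the 1 nested substitution gives center (0, 0), radius 1/7
input a3: applying the 1 nested substitution gives center (-1/2, -1/2), radius 1/5
input a4: applying the 2 nested substitutions gives center (-1/2, 0), radius 1/36
input a2: applying the 2 nested substitutions gives center (-5/12, 1/12), radius 1/36


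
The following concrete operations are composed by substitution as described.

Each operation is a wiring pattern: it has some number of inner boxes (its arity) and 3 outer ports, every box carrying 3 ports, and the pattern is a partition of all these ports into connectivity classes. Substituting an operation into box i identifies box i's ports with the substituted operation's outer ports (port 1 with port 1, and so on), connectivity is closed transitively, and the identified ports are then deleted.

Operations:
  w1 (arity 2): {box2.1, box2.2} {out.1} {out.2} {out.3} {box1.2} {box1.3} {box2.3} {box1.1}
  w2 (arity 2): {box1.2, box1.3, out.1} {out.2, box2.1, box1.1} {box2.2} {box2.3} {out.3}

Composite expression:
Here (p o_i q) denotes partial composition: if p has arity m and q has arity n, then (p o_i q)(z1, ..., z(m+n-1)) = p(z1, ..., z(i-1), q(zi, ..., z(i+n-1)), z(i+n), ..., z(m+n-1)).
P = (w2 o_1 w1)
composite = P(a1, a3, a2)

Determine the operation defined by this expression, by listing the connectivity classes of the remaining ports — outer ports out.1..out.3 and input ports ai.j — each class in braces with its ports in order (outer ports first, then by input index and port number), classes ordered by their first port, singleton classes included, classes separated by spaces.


{out.1} {out.2, a2.1} {out.3} {a1.1} {a1.2} {a1.3} {a2.2} {a2.3} {a3.1, a3.2} {a3.3}

Two ports join when wires chain via w2-identified ports.
composing w1 on (a1, a3), with out.j its own outer ports: {out.1} {out.2} {out.3} {a1.1} {a1.2} {a1.3} {a3.1, a3.2} {a3.3}
composing w2 on (a1, a3, a2), with out.j its own outer ports: {out.1} {out.2, a2.1} {out.3} {a1.1} {a1.2} {a1.3} {a2.2} {a2.3} {a3.1, a3.2} {a3.3}
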